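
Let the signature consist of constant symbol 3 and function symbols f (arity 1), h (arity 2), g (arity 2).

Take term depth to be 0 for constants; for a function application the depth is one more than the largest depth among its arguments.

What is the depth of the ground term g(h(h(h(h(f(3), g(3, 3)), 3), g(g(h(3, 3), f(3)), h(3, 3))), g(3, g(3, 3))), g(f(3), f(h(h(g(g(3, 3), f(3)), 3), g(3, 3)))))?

7

depth(f(3)) = 1 + depth(3) = 1 + 0 = 1
depth(g(3, 3)) = 1 + max(0, 0) = 1
depth(h(f(3), g(3, 3))) = 1 + max(1, 1) = 2
depth(h(h(f(3), g(3, 3)), 3)) = 1 + max(2, 0) = 3
depth(h(3, 3)) = 1 + max(0, 0) = 1
depth(g(h(3, 3), f(3))) = 1 + max(1, 1) = 2
depth(g(g(h(3, 3), f(3)), h(3, 3))) = 1 + max(2, 1) = 3
depth(h(h(h(f(3), g(3, 3)), 3), g(g(h(3, 3), f(3)), h(3, 3)))) = 1 + max(3, 3) = 4
depth(g(3, g(3, 3))) = 1 + max(0, 1) = 2
depth(h(h(h(h(f(3), g(3, 3)), 3), g(g(h(3, 3), f(3)), h(3, 3))), g(3, g(3, 3)))) = 1 + max(4, 2) = 5
depth(g(g(3, 3), f(3))) = 1 + max(1, 1) = 2
depth(h(g(g(3, 3), f(3)), 3)) = 1 + max(2, 0) = 3
depth(h(h(g(g(3, 3), f(3)), 3), g(3, 3))) = 1 + max(3, 1) = 4
depth(f(h(h(g(g(3, 3), f(3)), 3), g(3, 3)))) = 1 + depth(h(h(g(g(3, 3), f(3)), 3), g(3, 3))) = 1 + 4 = 5
depth(g(f(3), f(h(h(g(g(3, 3), f(3)), 3), g(3, 3))))) = 1 + max(1, 5) = 6
depth(g(h(h(h(h(f(3), g(3, 3)), 3), g(g(h(3, 3), f(3)), h(3, 3))), g(3, g(3, 3))), g(f(3), f(h(h(g(g(3, 3), f(3)), 3), g(3, 3)))))) = 1 + max(5, 6) = 7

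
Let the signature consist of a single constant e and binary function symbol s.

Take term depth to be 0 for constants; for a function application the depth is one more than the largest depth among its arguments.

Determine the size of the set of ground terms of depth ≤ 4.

677

Write N_k for the number of ground terms of depth ≤ k. A term of depth ≤ k is either a constant or a function symbol applied to arguments of depth ≤ k−1, so N_k = 1 + N_{k-1}^2.
N_0 = 1
N_1 = 1 + 1^2 = 2
N_2 = 1 + 2^2 = 5
N_3 = 1 + 5^2 = 26
N_4 = 1 + 26^2 = 677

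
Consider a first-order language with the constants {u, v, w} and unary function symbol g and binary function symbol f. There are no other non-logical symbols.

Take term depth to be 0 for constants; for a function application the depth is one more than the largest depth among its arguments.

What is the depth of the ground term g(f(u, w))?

2

depth(f(u, w)) = 1 + max(0, 0) = 1
depth(g(f(u, w))) = 1 + depth(f(u, w)) = 1 + 1 = 2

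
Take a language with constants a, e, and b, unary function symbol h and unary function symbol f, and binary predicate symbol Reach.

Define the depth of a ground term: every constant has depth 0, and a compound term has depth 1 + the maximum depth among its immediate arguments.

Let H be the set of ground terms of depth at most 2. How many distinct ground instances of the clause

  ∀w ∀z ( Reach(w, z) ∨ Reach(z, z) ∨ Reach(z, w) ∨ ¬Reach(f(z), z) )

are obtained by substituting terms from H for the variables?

441

Ground terms of depth ≤ 2:
  Count level by level. With function symbols h/1, f/1, the terms of depth ≤ k are the 3 constants together with each function applied to depth-≤(k−1) tuples, so N_k = 3 + N_{k-1} + N_{k-1}.
  N_0 = 3
  N_1 = 3 + 3 + 3 = 9
  N_2 = 3 + 9 + 9 = 21
So there are 21 ground terms available for substitution.
There are 2 variables to instantiate (w, z), each occurring in at least one literal, so different choices give different ground instances.
Number of ground instances = 21^2 = 441.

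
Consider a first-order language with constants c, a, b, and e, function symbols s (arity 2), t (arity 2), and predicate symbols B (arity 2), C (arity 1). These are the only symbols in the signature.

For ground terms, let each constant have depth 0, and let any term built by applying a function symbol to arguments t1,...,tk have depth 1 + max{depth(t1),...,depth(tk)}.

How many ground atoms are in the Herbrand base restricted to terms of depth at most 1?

1332

First count ground terms of depth ≤ 1.
Count level by level. With function symbols s/2, t/2, the terms of depth ≤ k are the 4 constants together with each function applied to depth-≤(k−1) tuples, so N_k = 4 + N_{k-1}^2 + N_{k-1}^2.
N_0 = 4
N_1 = 4 + 4^2 + 4^2 = 36
So |H| = 36.
A ground atom is a predicate applied to a tuple of terms from H, so the count is the sum over predicates of |H|^arity:
  B: 36^2 = 1296;  C: 36
Total ground atoms: 1296 + 36 = 1332.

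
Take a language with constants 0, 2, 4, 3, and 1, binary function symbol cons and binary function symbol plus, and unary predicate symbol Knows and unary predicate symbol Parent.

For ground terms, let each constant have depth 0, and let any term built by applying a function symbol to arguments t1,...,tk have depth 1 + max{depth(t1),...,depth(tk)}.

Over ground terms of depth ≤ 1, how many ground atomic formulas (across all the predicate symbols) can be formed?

110

First count ground terms of depth ≤ 1.
Let N_k = |{terms of depth ≤ k}|. Then N_0 = 5 and N_k = 5 + N_{k-1}^2 + N_{k-1}^2 for k ≥ 1 (one summand per function symbol, arity giving the exponent).
N_0 = 5
N_1 = 5 + 5^2 + 5^2 = 55
So |H| = 55.
Each predicate of arity r yields |H|^r ground atoms (one per choice of an r-tuple from H):
  Knows: 55;  Parent: 55
Total ground atoms: 55 + 55 = 110.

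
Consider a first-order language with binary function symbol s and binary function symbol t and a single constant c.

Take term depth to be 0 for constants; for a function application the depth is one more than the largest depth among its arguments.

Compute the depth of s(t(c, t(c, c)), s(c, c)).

depth(t(c, c)) = 1 + max(0, 0) = 1
depth(t(c, t(c, c))) = 1 + max(0, 1) = 2
depth(s(c, c)) = 1 + max(0, 0) = 1
depth(s(t(c, t(c, c)), s(c, c))) = 1 + max(2, 1) = 3

3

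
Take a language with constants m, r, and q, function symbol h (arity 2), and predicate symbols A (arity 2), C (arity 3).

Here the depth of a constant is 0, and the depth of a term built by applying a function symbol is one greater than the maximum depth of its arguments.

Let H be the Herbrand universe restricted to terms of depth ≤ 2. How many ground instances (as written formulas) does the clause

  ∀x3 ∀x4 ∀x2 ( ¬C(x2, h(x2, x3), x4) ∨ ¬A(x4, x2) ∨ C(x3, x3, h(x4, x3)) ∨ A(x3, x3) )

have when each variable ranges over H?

3176523

Ground terms of depth ≤ 2:
  Write N_k for the number of ground terms of depth ≤ k. A term of depth ≤ k is either a constant or a function symbol applied to arguments of depth ≤ k−1, so N_k = 3 + N_{k-1}^2.
  N_0 = 3
  N_1 = 3 + 3^2 = 12
  N_2 = 3 + 12^2 = 147
So there are 147 ground terms available for substitution.
Each of x3, x4, x2 ranges independently over the available ground terms, and distinct assignments produce distinct instances.
Number of ground instances = 147^3 = 3176523.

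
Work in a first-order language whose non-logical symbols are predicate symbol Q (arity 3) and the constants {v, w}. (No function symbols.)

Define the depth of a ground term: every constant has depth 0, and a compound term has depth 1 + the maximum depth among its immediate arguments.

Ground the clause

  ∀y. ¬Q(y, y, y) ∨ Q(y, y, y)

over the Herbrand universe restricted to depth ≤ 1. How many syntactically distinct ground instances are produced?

Ground terms of depth ≤ 1:
  With no function symbols every ground term is a constant, so there are exactly 2 ground terms at every depth bound.
  N_0 = 2
  N_1 = 2
So there are 2 ground terms available for substitution.
The clause has 1 distinct variable (y), which appears in the body. In the free term algebra distinct substitutions yield syntactically distinct ground instances.
Number of ground instances = 2.

2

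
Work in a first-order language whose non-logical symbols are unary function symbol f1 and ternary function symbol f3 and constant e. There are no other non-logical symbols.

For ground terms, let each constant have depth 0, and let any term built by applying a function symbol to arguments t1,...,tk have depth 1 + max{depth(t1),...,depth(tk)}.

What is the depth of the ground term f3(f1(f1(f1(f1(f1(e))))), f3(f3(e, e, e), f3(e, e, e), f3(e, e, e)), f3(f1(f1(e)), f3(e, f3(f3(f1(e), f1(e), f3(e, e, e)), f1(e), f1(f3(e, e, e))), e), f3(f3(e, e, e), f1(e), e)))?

6

depth(f1(e)) = 1 + depth(e) = 1 + 0 = 1
depth(f1(f1(e))) = 1 + depth(f1(e)) = 1 + 1 = 2
depth(f1(f1(f1(e)))) = 1 + depth(f1(f1(e))) = 1 + 2 = 3
depth(f1(f1(f1(f1(e))))) = 1 + depth(f1(f1(f1(e)))) = 1 + 3 = 4
depth(f1(f1(f1(f1(f1(e)))))) = 1 + depth(f1(f1(f1(f1(e))))) = 1 + 4 = 5
depth(f3(e, e, e)) = 1 + max(0, 0, 0) = 1
depth(f3(f3(e, e, e), f3(e, e, e), f3(e, e, e))) = 1 + max(1, 1, 1) = 2
depth(f3(f1(e), f1(e), f3(e, e, e))) = 1 + max(1, 1, 1) = 2
depth(f1(f3(e, e, e))) = 1 + depth(f3(e, e, e)) = 1 + 1 = 2
depth(f3(f3(f1(e), f1(e), f3(e, e, e)), f1(e), f1(f3(e, e, e)))) = 1 + max(2, 1, 2) = 3
depth(f3(e, f3(f3(f1(e), f1(e), f3(e, e, e)), f1(e), f1(f3(e, e, e))), e)) = 1 + max(0, 3, 0) = 4
depth(f3(f3(e, e, e), f1(e), e)) = 1 + max(1, 1, 0) = 2
depth(f3(f1(f1(e)), f3(e, f3(f3(f1(e), f1(e), f3(e, e, e)), f1(e), f1(f3(e, e, e))), e), f3(f3(e, e, e), f1(e), e))) = 1 + max(2, 4, 2) = 5
depth(f3(f1(f1(f1(f1(f1(e))))), f3(f3(e, e, e), f3(e, e, e), f3(e, e, e)), f3(f1(f1(e)), f3(e, f3(f3(f1(e), f1(e), f3(e, e, e)), f1(e), f1(f3(e, e, e))), e), f3(f3(e, e, e), f1(e), e)))) = 1 + max(5, 2, 5) = 6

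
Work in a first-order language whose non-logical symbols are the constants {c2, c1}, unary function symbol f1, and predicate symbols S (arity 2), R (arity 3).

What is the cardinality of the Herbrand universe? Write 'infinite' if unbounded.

The signature has at least one function symbol (f1, arity 1) and at least one constant (c2).
Iterating f1 gives infinitely many distinct ground terms: c2, f1(c2), f1(f1(c2)), ...
So the Herbrand universe is infinite.

infinite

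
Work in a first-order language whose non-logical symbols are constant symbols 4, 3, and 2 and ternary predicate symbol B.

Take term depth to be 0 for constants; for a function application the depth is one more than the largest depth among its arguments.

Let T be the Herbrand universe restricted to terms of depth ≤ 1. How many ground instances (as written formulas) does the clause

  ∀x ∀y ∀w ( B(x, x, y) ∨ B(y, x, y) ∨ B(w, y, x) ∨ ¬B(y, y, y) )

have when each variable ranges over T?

27

Ground terms of depth ≤ 1:
  With no function symbols every ground term is a constant, so there are exactly 3 ground terms at every depth bound.
  N_0 = 3
  N_1 = 3
So there are 3 ground terms available for substitution.
The body mentions every one of the 3 quantified variables; since ground terms form a free algebra, no two substitutions collapse to the same formula.
Number of ground instances = 3^3 = 27.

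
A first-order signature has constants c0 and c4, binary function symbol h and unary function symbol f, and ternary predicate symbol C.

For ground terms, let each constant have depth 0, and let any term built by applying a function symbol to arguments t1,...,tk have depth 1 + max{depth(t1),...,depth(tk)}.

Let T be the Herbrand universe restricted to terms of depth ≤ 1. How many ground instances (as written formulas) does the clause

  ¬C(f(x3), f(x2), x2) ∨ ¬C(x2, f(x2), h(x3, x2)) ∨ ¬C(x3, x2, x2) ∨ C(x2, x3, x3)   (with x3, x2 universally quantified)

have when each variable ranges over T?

64

Ground terms of depth ≤ 1:
  Let N_k count ground terms of depth at most k. Each non-constant term of depth ≤ k is some function symbol applied to depth-≤(k−1) arguments, giving N_k = 2 + N_{k-1}^2 + N_{k-1}.
  N_0 = 2
  N_1 = 2 + 2^2 + 2 = 8
So there are 8 ground terms available for substitution.
There are 2 variables to instantiate (x3, x2), each occurring in at least one literal, so different choices give different ground instances.
Number of ground instances = 8^2 = 64.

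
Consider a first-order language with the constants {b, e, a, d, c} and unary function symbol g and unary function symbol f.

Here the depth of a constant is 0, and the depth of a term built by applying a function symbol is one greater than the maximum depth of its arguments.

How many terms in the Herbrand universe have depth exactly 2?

20

Write N_k for the number of ground terms of depth ≤ k. A term of depth ≤ k is either a constant or a function symbol applied to arguments of depth ≤ k−1, so N_k = 5 + N_{k-1} + N_{k-1}.
N_0 = 5
N_1 = 5 + 5 + 5 = 15
N_2 = 5 + 15 + 15 = 35
Terms of depth exactly 2: N_2 − N_1 = 35 − 15 = 20.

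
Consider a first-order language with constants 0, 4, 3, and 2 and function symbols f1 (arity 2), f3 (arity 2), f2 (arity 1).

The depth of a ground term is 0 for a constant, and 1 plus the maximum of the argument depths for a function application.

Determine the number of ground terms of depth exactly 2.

Let N_k = |{terms of depth ≤ k}|. Then N_0 = 4 and N_k = 4 + N_{k-1}^2 + N_{k-1}^2 + N_{k-1} for k ≥ 1 (one summand per function symbol, arity giving the exponent).
N_0 = 4
N_1 = 4 + 4^2 + 4^2 + 4 = 40
N_2 = 4 + 40^2 + 40^2 + 40 = 3244
Terms of depth exactly 2: N_2 − N_1 = 3244 − 40 = 3204.

3204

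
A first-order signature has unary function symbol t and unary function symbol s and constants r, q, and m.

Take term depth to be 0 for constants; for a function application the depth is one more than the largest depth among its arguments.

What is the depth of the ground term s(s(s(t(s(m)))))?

5

depth(s(m)) = 1 + depth(m) = 1 + 0 = 1
depth(t(s(m))) = 1 + depth(s(m)) = 1 + 1 = 2
depth(s(t(s(m)))) = 1 + depth(t(s(m))) = 1 + 2 = 3
depth(s(s(t(s(m))))) = 1 + depth(s(t(s(m)))) = 1 + 3 = 4
depth(s(s(s(t(s(m)))))) = 1 + depth(s(s(t(s(m))))) = 1 + 4 = 5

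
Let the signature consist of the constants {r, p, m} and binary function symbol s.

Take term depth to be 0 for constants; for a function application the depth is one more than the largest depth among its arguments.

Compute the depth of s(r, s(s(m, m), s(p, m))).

depth(s(m, m)) = 1 + max(0, 0) = 1
depth(s(p, m)) = 1 + max(0, 0) = 1
depth(s(s(m, m), s(p, m))) = 1 + max(1, 1) = 2
depth(s(r, s(s(m, m), s(p, m)))) = 1 + max(0, 2) = 3

3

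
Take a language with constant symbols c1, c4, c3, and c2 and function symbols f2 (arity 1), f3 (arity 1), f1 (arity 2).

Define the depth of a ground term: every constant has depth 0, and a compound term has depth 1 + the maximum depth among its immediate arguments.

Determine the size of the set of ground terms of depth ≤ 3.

714028

Count level by level. With function symbols f2/1, f3/1, f1/2, the terms of depth ≤ k are the 4 constants together with each function applied to depth-≤(k−1) tuples, so N_k = 4 + N_{k-1} + N_{k-1} + N_{k-1}^2.
N_0 = 4
N_1 = 4 + 4 + 4 + 4^2 = 28
N_2 = 4 + 28 + 28 + 28^2 = 844
N_3 = 4 + 844 + 844 + 844^2 = 714028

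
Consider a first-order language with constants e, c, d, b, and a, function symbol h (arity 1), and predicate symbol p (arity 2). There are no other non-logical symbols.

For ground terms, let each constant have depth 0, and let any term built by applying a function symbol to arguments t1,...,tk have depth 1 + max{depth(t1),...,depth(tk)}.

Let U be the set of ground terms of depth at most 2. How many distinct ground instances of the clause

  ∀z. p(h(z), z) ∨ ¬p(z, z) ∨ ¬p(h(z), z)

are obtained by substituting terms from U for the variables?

Ground terms of depth ≤ 2:
  If N_k denotes the number of depth-≤k ground terms, the 5 constants give N_0 = 5, and each function symbol of arity r contributes N_{k-1}^r new terms at level k: N_k = 5 + N_{k-1}.
  N_0 = 5
  N_1 = 5 + 5 = 10
  N_2 = 5 + 10 = 15
So there are 15 ground terms available for substitution.
The body mentions the single quantified variable z; since ground terms form a free algebra, no two substitutions collapse to the same formula.
Number of ground instances = 15.

15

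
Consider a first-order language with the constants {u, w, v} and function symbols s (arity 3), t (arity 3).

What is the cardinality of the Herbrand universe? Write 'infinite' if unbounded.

The signature has at least one function symbol (s, arity 3) and at least one constant (u).
Iterating s gives infinitely many distinct ground terms: u, s(u, u, u), s(s(u, u, u), s(u, u, u), s(u, u, u)), ...
So the Herbrand universe is infinite.

infinite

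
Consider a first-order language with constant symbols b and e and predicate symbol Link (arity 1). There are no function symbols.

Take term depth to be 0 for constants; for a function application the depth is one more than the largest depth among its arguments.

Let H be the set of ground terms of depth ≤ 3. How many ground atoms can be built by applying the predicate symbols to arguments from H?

2

First count ground terms of depth ≤ 3.
With no function symbols every ground term is a constant, so there are exactly 2 ground terms at every depth bound.
N_0 = 2
N_1 = 2
N_2 = 2
N_3 = 2
Explicitly: b, e.
So |H| = 2.
Each predicate of arity r yields |H|^r ground atoms (one per choice of an r-tuple from H):
  Link: 2
Total ground atoms: 2.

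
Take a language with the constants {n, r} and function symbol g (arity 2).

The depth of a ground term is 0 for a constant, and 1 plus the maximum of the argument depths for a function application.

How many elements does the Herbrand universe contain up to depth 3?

1446

Write N_k for the number of ground terms of depth ≤ k. A term of depth ≤ k is either a constant or a function symbol applied to arguments of depth ≤ k−1, so N_k = 2 + N_{k-1}^2.
N_0 = 2
N_1 = 2 + 2^2 = 6
N_2 = 2 + 6^2 = 38
N_3 = 2 + 38^2 = 1446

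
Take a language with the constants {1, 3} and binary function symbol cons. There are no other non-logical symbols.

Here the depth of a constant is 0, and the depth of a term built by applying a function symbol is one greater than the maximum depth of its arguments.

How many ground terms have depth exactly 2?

Let N_k count ground terms of depth at most k. Each non-constant term of depth ≤ k is some function symbol applied to depth-≤(k−1) arguments, giving N_k = 2 + N_{k-1}^2.
N_0 = 2
N_1 = 2 + 2^2 = 6
N_2 = 2 + 6^2 = 38
Terms of depth exactly 2: N_2 − N_1 = 38 − 6 = 32.

32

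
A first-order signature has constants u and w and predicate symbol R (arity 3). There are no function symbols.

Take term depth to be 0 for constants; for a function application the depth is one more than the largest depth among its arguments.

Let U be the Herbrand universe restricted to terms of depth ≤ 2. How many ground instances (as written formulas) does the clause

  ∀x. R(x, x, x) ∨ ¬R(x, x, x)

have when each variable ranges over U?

2

Ground terms of depth ≤ 2:
  With no function symbols every ground term is a constant, so there are exactly 2 ground terms at every depth bound.
  N_0 = 2
  N_1 = 2
  N_2 = 2
  Explicitly: u, w.
So there are 2 ground terms available for substitution.
The variable x ranges independently over the available ground terms, and distinct assignments produce distinct instances.
Number of ground instances = 2.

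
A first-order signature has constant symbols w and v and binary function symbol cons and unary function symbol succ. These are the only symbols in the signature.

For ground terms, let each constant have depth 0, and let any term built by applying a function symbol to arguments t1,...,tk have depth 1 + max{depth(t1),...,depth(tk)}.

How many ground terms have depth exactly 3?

5478

Count level by level. With function symbols cons/2, succ/1, the terms of depth ≤ k are the 2 constants together with each function applied to depth-≤(k−1) tuples, so N_k = 2 + N_{k-1}^2 + N_{k-1}.
N_0 = 2
N_1 = 2 + 2^2 + 2 = 8
N_2 = 2 + 8^2 + 8 = 74
N_3 = 2 + 74^2 + 74 = 5552
Terms of depth exactly 3: N_3 − N_2 = 5552 − 74 = 5478.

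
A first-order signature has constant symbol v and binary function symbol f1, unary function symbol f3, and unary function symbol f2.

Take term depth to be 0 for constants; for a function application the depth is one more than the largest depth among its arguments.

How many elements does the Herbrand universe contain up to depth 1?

4

If N_k denotes the number of depth-≤k ground terms, the 1 constant gives N_0 = 1, and each function symbol of arity r contributes N_{k-1}^r new terms at level k: N_k = 1 + N_{k-1}^2 + N_{k-1} + N_{k-1}.
N_0 = 1
N_1 = 1 + 1^2 + 1 + 1 = 4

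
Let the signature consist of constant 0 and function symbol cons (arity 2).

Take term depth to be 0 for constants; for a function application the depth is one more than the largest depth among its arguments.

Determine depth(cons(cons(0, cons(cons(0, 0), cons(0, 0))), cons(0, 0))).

4

depth(cons(0, 0)) = 1 + max(0, 0) = 1
depth(cons(cons(0, 0), cons(0, 0))) = 1 + max(1, 1) = 2
depth(cons(0, cons(cons(0, 0), cons(0, 0)))) = 1 + max(0, 2) = 3
depth(cons(cons(0, cons(cons(0, 0), cons(0, 0))), cons(0, 0))) = 1 + max(3, 1) = 4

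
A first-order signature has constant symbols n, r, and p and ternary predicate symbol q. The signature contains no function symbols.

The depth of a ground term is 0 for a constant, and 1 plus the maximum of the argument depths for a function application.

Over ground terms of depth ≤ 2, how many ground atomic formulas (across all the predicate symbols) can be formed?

First count ground terms of depth ≤ 2.
With no function symbols every ground term is a constant, so there are exactly 3 ground terms at every depth bound.
N_0 = 3
N_1 = 3
N_2 = 3
Explicitly: n, r, p.
So |H| = 3.
For each predicate symbol, the number of ground atoms is |H| raised to its arity; summing:
  q: 3^3 = 27
Total ground atoms: 27.

27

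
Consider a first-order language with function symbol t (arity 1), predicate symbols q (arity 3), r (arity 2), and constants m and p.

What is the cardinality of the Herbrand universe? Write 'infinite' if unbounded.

The signature has at least one function symbol (t, arity 1) and at least one constant (m).
Iterating t gives infinitely many distinct ground terms: m, t(m), t(t(m)), ...
So the Herbrand universe is infinite.

infinite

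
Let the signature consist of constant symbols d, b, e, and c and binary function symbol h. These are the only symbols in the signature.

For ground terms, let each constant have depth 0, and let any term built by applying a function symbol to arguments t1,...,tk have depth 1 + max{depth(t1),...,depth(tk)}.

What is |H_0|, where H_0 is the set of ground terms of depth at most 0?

4

Let N_k = |{terms of depth ≤ k}|. Then N_0 = 4 and N_k = 4 + N_{k-1}^2 for k ≥ 1 (one summand per function symbol, arity giving the exponent).
N_0 = 4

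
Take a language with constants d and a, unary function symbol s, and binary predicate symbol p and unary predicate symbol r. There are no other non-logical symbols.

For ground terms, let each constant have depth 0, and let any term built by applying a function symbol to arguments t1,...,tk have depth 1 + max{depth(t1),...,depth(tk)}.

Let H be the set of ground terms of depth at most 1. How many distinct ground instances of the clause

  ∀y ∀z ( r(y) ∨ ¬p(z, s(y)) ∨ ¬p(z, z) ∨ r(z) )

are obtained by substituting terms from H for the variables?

16

Ground terms of depth ≤ 1:
  Let N_k = |{terms of depth ≤ k}|. Then N_0 = 2 and N_k = 2 + N_{k-1} for k ≥ 1 (one summand per function symbol, arity giving the exponent).
  N_0 = 2
  N_1 = 2 + 2 = 4
  Explicitly: d, a, s(d), s(a).
So there are 4 ground terms available for substitution.
The body mentions every one of the 2 quantified variables; since ground terms form a free algebra, no two substitutions collapse to the same formula.
Number of ground instances = 4^2 = 16.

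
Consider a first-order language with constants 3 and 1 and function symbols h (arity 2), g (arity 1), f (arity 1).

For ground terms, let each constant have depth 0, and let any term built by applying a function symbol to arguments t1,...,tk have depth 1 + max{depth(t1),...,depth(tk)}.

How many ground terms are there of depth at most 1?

10

Count level by level. With function symbols h/2, g/1, f/1, the terms of depth ≤ k are the 2 constants together with each function applied to depth-≤(k−1) tuples, so N_k = 2 + N_{k-1}^2 + N_{k-1} + N_{k-1}.
N_0 = 2
N_1 = 2 + 2^2 + 2 + 2 = 10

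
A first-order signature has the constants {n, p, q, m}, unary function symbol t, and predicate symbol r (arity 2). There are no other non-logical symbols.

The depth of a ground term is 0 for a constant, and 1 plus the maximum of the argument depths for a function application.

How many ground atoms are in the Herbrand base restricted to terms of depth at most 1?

64

First count ground terms of depth ≤ 1.
Write N_k for the number of ground terms of depth ≤ k. A term of depth ≤ k is either a constant or a function symbol applied to arguments of depth ≤ k−1, so N_k = 4 + N_{k-1}.
N_0 = 4
N_1 = 4 + 4 = 8
So |H| = 8.
Ground atoms are formed by filling each argument slot of a predicate with a term from H, so an r-ary predicate gives |H|^r atoms:
  r: 8^2 = 64
Total ground atoms: 64.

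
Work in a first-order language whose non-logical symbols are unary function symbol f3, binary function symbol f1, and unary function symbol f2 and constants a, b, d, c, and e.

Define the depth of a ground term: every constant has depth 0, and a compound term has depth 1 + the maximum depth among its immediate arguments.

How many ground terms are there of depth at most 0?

5

Count level by level. With function symbols f3/1, f1/2, f2/1, the terms of depth ≤ k are the 5 constants together with each function applied to depth-≤(k−1) tuples, so N_k = 5 + N_{k-1} + N_{k-1}^2 + N_{k-1}.
N_0 = 5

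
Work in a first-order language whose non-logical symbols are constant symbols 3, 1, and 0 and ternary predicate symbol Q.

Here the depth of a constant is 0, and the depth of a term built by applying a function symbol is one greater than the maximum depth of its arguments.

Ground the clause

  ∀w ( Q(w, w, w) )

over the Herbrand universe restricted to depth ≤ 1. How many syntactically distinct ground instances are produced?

Ground terms of depth ≤ 1:
  With no function symbols every ground term is a constant, so there are exactly 3 ground terms at every depth bound.
  N_0 = 3
  N_1 = 3
So there are 3 ground terms available for substitution.
The clause has 1 distinct variable (w), which appears in the body. In the free term algebra distinct substitutions yield syntactically distinct ground instances.
Number of ground instances = 3.

3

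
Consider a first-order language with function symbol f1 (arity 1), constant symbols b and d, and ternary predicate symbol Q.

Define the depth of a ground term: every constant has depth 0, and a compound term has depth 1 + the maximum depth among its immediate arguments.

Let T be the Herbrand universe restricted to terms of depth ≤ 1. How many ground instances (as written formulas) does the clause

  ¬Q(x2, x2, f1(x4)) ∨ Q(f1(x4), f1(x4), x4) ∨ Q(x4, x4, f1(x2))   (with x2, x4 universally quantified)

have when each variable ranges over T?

16

Ground terms of depth ≤ 1:
  Let N_k count ground terms of depth at most k. Each non-constant term of depth ≤ k is some function symbol applied to depth-≤(k−1) arguments, giving N_k = 2 + N_{k-1}.
  N_0 = 2
  N_1 = 2 + 2 = 4
  Explicitly: b, d, f1(b), f1(d).
So there are 4 ground terms available for substitution.
The body mentions every one of the 2 quantified variables; since ground terms form a free algebra, no two substitutions collapse to the same formula.
Number of ground instances = 4^2 = 16.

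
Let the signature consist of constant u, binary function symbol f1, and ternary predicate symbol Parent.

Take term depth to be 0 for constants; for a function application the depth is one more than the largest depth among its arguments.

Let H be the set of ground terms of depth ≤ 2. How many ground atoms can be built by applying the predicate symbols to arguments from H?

First count ground terms of depth ≤ 2.
Count level by level. With function symbols f1/2, the terms of depth ≤ k are the 1 constant together with each function applied to depth-≤(k−1) tuples, so N_k = 1 + N_{k-1}^2.
N_0 = 1
N_1 = 1 + 1^2 = 2
N_2 = 1 + 2^2 = 5
Explicitly: u, f1(u, u), f1(u, f1(u, u)), f1(f1(u, u), u), f1(f1(u, u), f1(u, u)).
So |H| = 5.
Ground atoms are formed by filling each argument slot of a predicate with a term from H, so an r-ary predicate gives |H|^r atoms:
  Parent: 5^3 = 125
Total ground atoms: 125.

125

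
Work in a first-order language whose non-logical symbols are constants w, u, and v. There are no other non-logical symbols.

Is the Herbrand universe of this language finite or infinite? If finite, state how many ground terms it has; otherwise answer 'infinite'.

There are no function symbols, so every ground term is one of the 3 constants.
The Herbrand universe is {w, u, v}, which is finite with 3 elements.

3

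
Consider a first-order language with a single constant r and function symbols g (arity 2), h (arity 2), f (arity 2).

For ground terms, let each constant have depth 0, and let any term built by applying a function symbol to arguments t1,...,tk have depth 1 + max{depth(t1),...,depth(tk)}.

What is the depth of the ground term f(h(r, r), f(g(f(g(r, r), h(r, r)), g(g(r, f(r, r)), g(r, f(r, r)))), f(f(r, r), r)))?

depth(h(r, r)) = 1 + max(0, 0) = 1
depth(g(r, r)) = 1 + max(0, 0) = 1
depth(f(g(r, r), h(r, r))) = 1 + max(1, 1) = 2
depth(f(r, r)) = 1 + max(0, 0) = 1
depth(g(r, f(r, r))) = 1 + max(0, 1) = 2
depth(g(g(r, f(r, r)), g(r, f(r, r)))) = 1 + max(2, 2) = 3
depth(g(f(g(r, r), h(r, r)), g(g(r, f(r, r)), g(r, f(r, r))))) = 1 + max(2, 3) = 4
depth(f(f(r, r), r)) = 1 + max(1, 0) = 2
depth(f(g(f(g(r, r), h(r, r)), g(g(r, f(r, r)), g(r, f(r, r)))), f(f(r, r), r))) = 1 + max(4, 2) = 5
depth(f(h(r, r), f(g(f(g(r, r), h(r, r)), g(g(r, f(r, r)), g(r, f(r, r)))), f(f(r, r), r)))) = 1 + max(1, 5) = 6

6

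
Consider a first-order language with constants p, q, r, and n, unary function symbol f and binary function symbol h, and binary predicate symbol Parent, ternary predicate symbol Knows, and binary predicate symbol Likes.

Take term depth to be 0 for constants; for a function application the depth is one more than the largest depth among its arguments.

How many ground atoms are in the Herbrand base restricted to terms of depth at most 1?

14976

First count ground terms of depth ≤ 1.
Let N_k count ground terms of depth at most k. Each non-constant term of depth ≤ k is some function symbol applied to depth-≤(k−1) arguments, giving N_k = 4 + N_{k-1} + N_{k-1}^2.
N_0 = 4
N_1 = 4 + 4 + 4^2 = 24
So |H| = 24.
A ground atom is a predicate applied to a tuple of terms from H, so the count is the sum over predicates of |H|^arity:
  Parent: 24^2 = 576;  Knows: 24^3 = 13824;  Likes: 24^2 = 576
Total ground atoms: 576 + 13824 + 576 = 14976.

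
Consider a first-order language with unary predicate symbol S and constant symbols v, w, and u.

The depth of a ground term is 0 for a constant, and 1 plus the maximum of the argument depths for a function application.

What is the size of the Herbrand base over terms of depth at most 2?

First count ground terms of depth ≤ 2.
With no function symbols every ground term is a constant, so there are exactly 3 ground terms at every depth bound.
N_0 = 3
N_1 = 3
N_2 = 3
So |H| = 3.
Each predicate of arity r yields |H|^r ground atoms (one per choice of an r-tuple from H):
  S: 3
Total ground atoms: 3.

3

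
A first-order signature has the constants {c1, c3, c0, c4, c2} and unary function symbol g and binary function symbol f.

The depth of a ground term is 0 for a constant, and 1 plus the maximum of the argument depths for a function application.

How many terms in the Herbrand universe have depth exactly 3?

If N_k denotes the number of depth-≤k ground terms, the 5 constants give N_0 = 5, and each function symbol of arity r contributes N_{k-1}^r new terms at level k: N_k = 5 + N_{k-1} + N_{k-1}^2.
N_0 = 5
N_1 = 5 + 5 + 5^2 = 35
N_2 = 5 + 35 + 35^2 = 1265
N_3 = 5 + 1265 + 1265^2 = 1601495
Terms of depth exactly 3: N_3 − N_2 = 1601495 − 1265 = 1600230.

1600230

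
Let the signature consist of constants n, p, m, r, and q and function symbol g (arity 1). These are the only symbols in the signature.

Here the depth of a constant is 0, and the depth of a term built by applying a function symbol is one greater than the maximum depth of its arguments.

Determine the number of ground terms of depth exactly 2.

5

If N_k denotes the number of depth-≤k ground terms, the 5 constants give N_0 = 5, and each function symbol of arity r contributes N_{k-1}^r new terms at level k: N_k = 5 + N_{k-1}.
N_0 = 5
N_1 = 5 + 5 = 10
N_2 = 5 + 10 = 15
Terms of depth exactly 2: N_2 − N_1 = 15 − 10 = 5.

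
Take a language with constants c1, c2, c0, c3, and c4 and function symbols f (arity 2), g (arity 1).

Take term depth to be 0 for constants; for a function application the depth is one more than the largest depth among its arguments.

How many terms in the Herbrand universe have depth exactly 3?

1600230

If N_k denotes the number of depth-≤k ground terms, the 5 constants give N_0 = 5, and each function symbol of arity r contributes N_{k-1}^r new terms at level k: N_k = 5 + N_{k-1}^2 + N_{k-1}.
N_0 = 5
N_1 = 5 + 5^2 + 5 = 35
N_2 = 5 + 35^2 + 35 = 1265
N_3 = 5 + 1265^2 + 1265 = 1601495
Terms of depth exactly 3: N_3 − N_2 = 1601495 − 1265 = 1600230.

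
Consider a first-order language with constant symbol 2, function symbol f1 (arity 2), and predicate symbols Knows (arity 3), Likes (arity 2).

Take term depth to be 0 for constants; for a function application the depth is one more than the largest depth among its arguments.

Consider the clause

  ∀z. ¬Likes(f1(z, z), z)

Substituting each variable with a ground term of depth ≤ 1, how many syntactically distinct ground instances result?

2

Ground terms of depth ≤ 1:
  Count level by level. With function symbols f1/2, the terms of depth ≤ k are the 1 constant together with each function applied to depth-≤(k−1) tuples, so N_k = 1 + N_{k-1}^2.
  N_0 = 1
  N_1 = 1 + 1^2 = 2
  Explicitly: 2, f1(2, 2).
So there are 2 ground terms available for substitution.
There is 1 variable to instantiate (z),  occurring in at least one literal, so different choices give different ground instances.
Number of ground instances = 2.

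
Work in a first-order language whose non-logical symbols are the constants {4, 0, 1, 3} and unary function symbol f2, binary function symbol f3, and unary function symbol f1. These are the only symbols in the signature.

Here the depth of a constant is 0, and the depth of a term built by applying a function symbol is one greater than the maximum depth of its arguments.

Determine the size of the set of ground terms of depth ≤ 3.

If N_k denotes the number of depth-≤k ground terms, the 4 constants give N_0 = 4, and each function symbol of arity r contributes N_{k-1}^r new terms at level k: N_k = 4 + N_{k-1} + N_{k-1}^2 + N_{k-1}.
N_0 = 4
N_1 = 4 + 4 + 4^2 + 4 = 28
N_2 = 4 + 28 + 28^2 + 28 = 844
N_3 = 4 + 844 + 844^2 + 844 = 714028

714028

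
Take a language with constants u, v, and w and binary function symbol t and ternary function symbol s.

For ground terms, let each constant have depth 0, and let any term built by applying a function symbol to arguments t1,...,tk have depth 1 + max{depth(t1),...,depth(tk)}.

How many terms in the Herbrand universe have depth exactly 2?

If N_k denotes the number of depth-≤k ground terms, the 3 constants give N_0 = 3, and each function symbol of arity r contributes N_{k-1}^r new terms at level k: N_k = 3 + N_{k-1}^2 + N_{k-1}^3.
N_0 = 3
N_1 = 3 + 3^2 + 3^3 = 39
N_2 = 3 + 39^2 + 39^3 = 60843
Terms of depth exactly 2: N_2 − N_1 = 60843 − 39 = 60804.

60804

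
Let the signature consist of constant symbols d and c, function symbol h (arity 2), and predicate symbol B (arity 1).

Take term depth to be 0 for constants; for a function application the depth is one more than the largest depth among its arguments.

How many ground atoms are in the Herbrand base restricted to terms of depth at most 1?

6

First count ground terms of depth ≤ 1.
Let N_k count ground terms of depth at most k. Each non-constant term of depth ≤ k is some function symbol applied to depth-≤(k−1) arguments, giving N_k = 2 + N_{k-1}^2.
N_0 = 2
N_1 = 2 + 2^2 = 6
Explicitly: d, c, h(d, d), h(d, c), h(c, d), h(c, c).
So |H| = 6.
Each predicate of arity r yields |H|^r ground atoms (one per choice of an r-tuple from H):
  B: 6
Total ground atoms: 6.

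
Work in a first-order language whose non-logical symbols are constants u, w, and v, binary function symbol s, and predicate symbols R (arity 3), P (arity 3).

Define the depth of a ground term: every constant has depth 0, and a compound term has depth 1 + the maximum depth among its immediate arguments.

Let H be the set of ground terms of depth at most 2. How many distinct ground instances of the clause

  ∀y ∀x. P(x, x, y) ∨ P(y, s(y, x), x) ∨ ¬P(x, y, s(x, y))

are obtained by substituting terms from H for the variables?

Ground terms of depth ≤ 2:
  Count level by level. With function symbols s/2, the terms of depth ≤ k are the 3 constants together with each function applied to depth-≤(k−1) tuples, so N_k = 3 + N_{k-1}^2.
  N_0 = 3
  N_1 = 3 + 3^2 = 12
  N_2 = 3 + 12^2 = 147
So there are 147 ground terms available for substitution.
Each of y, x ranges independently over the available ground terms, and distinct assignments produce distinct instances.
Number of ground instances = 147^2 = 21609.

21609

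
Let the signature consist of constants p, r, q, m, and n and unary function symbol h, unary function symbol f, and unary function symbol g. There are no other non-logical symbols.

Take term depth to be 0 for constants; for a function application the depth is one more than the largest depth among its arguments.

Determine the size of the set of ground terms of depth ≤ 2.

65

Let N_k count ground terms of depth at most k. Each non-constant term of depth ≤ k is some function symbol applied to depth-≤(k−1) arguments, giving N_k = 5 + N_{k-1} + N_{k-1} + N_{k-1}.
N_0 = 5
N_1 = 5 + 5 + 5 + 5 = 20
N_2 = 5 + 20 + 20 + 20 = 65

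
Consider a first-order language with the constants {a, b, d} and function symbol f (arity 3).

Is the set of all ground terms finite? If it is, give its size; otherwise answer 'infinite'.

infinite

The signature has at least one function symbol (f, arity 3) and at least one constant (a).
Iterating f gives infinitely many distinct ground terms: a, f(a, a, a), f(f(a, a, a), f(a, a, a), f(a, a, a)), ...
So the Herbrand universe is infinite.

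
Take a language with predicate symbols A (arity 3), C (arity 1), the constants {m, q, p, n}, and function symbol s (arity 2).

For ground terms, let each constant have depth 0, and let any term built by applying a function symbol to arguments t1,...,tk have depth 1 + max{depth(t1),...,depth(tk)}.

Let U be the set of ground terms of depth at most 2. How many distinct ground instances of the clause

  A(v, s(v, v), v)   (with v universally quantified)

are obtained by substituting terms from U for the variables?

Ground terms of depth ≤ 2:
  Write N_k for the number of ground terms of depth ≤ k. A term of depth ≤ k is either a constant or a function symbol applied to arguments of depth ≤ k−1, so N_k = 4 + N_{k-1}^2.
  N_0 = 4
  N_1 = 4 + 4^2 = 20
  N_2 = 4 + 20^2 = 404
So there are 404 ground terms available for substitution.
There is 1 variable to instantiate (v),  occurring in at least one literal, so different choices give different ground instances.
Number of ground instances = 404.

404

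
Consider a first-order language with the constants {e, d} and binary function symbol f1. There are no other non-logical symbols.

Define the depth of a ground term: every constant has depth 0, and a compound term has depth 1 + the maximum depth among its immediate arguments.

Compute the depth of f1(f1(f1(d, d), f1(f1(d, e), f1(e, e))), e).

4

depth(f1(d, d)) = 1 + max(0, 0) = 1
depth(f1(d, e)) = 1 + max(0, 0) = 1
depth(f1(e, e)) = 1 + max(0, 0) = 1
depth(f1(f1(d, e), f1(e, e))) = 1 + max(1, 1) = 2
depth(f1(f1(d, d), f1(f1(d, e), f1(e, e)))) = 1 + max(1, 2) = 3
depth(f1(f1(f1(d, d), f1(f1(d, e), f1(e, e))), e)) = 1 + max(3, 0) = 4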